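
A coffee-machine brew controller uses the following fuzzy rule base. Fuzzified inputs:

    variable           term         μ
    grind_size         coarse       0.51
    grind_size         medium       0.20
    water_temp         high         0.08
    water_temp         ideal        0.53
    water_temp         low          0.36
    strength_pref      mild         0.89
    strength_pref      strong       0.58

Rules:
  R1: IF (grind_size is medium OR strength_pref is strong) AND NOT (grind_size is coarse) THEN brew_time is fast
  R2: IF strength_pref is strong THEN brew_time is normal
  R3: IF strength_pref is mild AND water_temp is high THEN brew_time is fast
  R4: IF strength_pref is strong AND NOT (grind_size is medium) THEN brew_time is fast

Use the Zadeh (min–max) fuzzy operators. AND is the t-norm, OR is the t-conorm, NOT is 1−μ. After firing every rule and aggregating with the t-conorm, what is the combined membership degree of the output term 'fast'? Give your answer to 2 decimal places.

0.58

R1: (medium=0.20 OR strong=0.58) = 0.58; AND[min(a, b)] with ¬coarse=1−0.51=0.49 → w = 0.49
R2: strong=0.58 → w = 0.58
R3: mild=0.89, high=0.08; AND[min(a, b)] → w = 0.08
R4: strong=0.58, ¬medium=1−0.20=0.80; AND[min(a, b)] → w = 0.58
Rules with consequent 'fast': {R1, R3, R4} → strengths 0.49, 0.08, 0.58
Aggregate via t-conorm [max(a, b)]: 0.58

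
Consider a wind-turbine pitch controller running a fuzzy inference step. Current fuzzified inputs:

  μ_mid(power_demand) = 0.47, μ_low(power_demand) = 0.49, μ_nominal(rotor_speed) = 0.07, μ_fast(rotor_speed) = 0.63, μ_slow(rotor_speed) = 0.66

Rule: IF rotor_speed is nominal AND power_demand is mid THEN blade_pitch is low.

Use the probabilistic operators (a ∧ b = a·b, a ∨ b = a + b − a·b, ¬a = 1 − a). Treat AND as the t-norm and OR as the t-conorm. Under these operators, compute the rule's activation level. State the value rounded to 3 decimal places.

firing strength: nominal=0.07, mid=0.47; AND[a·b] → w = 0.0329

0.033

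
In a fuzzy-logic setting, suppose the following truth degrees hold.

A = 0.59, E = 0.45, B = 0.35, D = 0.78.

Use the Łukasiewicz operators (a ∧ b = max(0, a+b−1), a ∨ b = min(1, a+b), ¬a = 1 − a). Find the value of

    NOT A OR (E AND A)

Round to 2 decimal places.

NOT A = 1 − 0.59 = 0.41
E AND A = max(0, a+b−1) on (0.45, 0.59) = 0.04
NOT A OR (E AND A) = min(1, a+b) on (0.41, 0.04) = 0.45

0.45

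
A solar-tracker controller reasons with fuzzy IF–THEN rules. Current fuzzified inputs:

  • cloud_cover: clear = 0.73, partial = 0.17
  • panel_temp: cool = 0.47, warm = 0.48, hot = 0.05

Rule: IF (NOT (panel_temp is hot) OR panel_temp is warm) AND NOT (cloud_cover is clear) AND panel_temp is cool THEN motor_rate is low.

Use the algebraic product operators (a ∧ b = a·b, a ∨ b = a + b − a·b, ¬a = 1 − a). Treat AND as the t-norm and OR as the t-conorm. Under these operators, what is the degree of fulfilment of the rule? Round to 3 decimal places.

0.124

firing strength: (¬hot=1−0.05=0.95 OR warm=0.48) = 0.9740; AND[a·b] with ¬clear=1−0.73=0.27, cool=0.47 → w = 0.1236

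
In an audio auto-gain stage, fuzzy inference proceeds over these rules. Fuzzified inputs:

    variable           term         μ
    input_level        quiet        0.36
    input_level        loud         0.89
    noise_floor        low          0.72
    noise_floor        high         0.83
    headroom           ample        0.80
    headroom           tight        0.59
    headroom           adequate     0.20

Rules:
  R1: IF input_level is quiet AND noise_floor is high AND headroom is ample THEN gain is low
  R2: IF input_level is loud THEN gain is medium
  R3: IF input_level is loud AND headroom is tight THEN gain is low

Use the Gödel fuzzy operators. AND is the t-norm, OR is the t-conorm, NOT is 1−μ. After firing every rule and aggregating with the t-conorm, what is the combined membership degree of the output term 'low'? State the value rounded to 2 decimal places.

0.59

R1: quiet=0.36, high=0.83, ample=0.80; AND[min(a, b)] → w = 0.36
R2: loud=0.89 → w = 0.89
R3: loud=0.89, tight=0.59; AND[min(a, b)] → w = 0.59
Rules with consequent 'low': {R1, R3} → strengths 0.36, 0.59
Aggregate via t-conorm [max(a, b)]: 0.59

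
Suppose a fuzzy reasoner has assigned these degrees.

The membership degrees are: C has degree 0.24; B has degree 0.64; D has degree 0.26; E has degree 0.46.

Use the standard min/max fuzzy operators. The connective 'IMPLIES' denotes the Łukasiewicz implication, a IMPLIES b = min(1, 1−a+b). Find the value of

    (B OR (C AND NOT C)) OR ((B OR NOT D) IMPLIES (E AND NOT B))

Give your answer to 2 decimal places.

0.64

NOT C = 1 − 0.24 = 0.76
C AND NOT C = min(a, b) on (0.24, 0.76) = 0.24
B OR (C AND NOT C) = max(a, b) on (0.64, 0.24) = 0.64
NOT D = 1 − 0.26 = 0.74
B OR NOT D = max(a, b) on (0.64, 0.74) = 0.74
NOT B = 1 − 0.64 = 0.36
E AND NOT B = min(a, b) on (0.46, 0.36) = 0.36
(B OR NOT D) IMPLIES (E AND NOT B)  [Łukasiewicz: min(1, 1−a+b)] with a=0.74, b=0.36 → 0.62
(B OR (C AND NOT C)) OR ((B OR NOT D) IMPLIES (E AND NOT B)) = max(a, b) on (0.64, 0.62) = 0.64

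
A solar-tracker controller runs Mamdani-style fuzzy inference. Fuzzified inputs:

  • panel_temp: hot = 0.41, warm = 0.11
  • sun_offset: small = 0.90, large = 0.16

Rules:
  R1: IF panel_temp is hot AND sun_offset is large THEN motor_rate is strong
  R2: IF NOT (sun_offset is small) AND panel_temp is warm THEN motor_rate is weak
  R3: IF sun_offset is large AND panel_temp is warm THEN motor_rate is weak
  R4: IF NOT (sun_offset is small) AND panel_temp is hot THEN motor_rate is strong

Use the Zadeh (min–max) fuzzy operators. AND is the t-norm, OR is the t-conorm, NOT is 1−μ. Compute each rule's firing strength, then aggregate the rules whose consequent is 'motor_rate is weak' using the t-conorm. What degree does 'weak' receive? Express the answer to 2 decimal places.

0.11

R1: hot=0.41, large=0.16; AND[min(a, b)] → w = 0.16
R2: ¬small=1−0.90=0.10, warm=0.11; AND[min(a, b)] → w = 0.10
R3: large=0.16, warm=0.11; AND[min(a, b)] → w = 0.11
R4: ¬small=1−0.90=0.10, hot=0.41; AND[min(a, b)] → w = 0.10
Rules with consequent 'weak': {R2, R3} → strengths 0.10, 0.11
Aggregate via t-conorm [max(a, b)]: 0.11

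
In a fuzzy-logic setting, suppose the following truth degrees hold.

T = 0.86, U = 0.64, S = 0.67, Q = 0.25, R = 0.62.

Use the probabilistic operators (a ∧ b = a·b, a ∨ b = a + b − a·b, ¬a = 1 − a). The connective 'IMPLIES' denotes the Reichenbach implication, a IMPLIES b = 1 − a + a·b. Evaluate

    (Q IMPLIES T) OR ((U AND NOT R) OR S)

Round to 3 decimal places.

Q IMPLIES T  [Reichenbach: 1 − a + a·b] with a=0.2500, b=0.8600 → 0.9650
NOT R = 1 − 0.6200 = 0.3800
U AND NOT R = a·b on (0.6400, 0.3800) = 0.2432
(U AND NOT R) OR S = a + b − a·b on (0.2432, 0.6700) = 0.7503
(Q IMPLIES T) OR ((U AND NOT R) OR S) = a + b − a·b on (0.9650, 0.7503) = 0.9913

0.991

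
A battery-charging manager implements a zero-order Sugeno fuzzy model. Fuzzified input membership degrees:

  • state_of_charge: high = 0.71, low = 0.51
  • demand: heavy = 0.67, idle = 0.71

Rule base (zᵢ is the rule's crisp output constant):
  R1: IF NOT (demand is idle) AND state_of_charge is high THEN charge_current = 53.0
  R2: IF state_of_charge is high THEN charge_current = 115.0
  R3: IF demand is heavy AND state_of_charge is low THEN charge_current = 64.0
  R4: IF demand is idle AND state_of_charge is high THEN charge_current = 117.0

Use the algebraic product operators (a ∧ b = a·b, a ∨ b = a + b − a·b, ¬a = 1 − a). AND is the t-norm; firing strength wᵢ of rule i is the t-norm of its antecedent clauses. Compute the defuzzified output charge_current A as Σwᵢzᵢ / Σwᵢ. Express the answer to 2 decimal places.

R1 (z=53.0): ¬idle=1−0.71=0.29, high=0.71; AND[a·b] → w = 0.2059
R2 (z=115.0): high=0.71 → w = 0.7100
R3 (z=64.0): heavy=0.67, low=0.51; AND[a·b] → w = 0.3417
R4 (z=117.0): idle=0.71, high=0.71; AND[a·b] → w = 0.5041
Weighted average = (0.2059·53.0 + 0.7100·115.0 + 0.3417·64.0 + 0.5041·117.0) / (0.2059 + 0.7100 + 0.3417 + 0.5041)
  = 173.4112 / 1.7617 = 98.43

98.43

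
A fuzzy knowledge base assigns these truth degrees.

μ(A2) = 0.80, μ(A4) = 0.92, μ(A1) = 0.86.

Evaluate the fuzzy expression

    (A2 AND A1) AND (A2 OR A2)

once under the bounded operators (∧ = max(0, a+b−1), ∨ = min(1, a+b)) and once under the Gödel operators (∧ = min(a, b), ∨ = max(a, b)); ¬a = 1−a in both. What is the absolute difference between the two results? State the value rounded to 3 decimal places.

0.140

Under bounded:
  A2 AND A1 = max(0, a+b−1) on (0.80, 0.86) = 0.66
  A2 OR A2 = min(1, a+b) on (0.80, 0.80) = 1.00
  (A2 AND A1) AND (A2 OR A2) = max(0, a+b−1) on (0.66, 1.00) = 0.66
  → value = 0.6600
Under Gödel:
  A2 AND A1 = min(a, b) on (0.80, 0.86) = 0.80
  A2 OR A2 = max(a, b) on (0.80, 0.80) = 0.80
  (A2 AND A1) AND (A2 OR A2) = min(a, b) on (0.80, 0.80) = 0.80
  → value = 0.8000
|0.6600 − 0.8000| = 0.140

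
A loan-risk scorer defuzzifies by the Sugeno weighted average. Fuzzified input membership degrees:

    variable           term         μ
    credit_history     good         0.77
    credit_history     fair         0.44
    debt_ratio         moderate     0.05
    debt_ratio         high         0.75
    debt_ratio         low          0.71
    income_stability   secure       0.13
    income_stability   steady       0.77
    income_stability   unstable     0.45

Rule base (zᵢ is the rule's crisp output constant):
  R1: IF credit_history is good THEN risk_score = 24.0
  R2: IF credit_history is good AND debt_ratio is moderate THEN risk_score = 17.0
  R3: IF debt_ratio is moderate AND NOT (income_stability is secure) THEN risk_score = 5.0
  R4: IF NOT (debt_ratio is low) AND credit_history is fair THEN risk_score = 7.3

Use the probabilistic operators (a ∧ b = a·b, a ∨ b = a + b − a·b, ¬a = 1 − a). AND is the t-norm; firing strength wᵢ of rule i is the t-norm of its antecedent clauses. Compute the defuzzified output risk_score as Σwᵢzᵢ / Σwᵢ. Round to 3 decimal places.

R1 (z=24.0): good=0.77 → w = 0.7700
R2 (z=17.0): good=0.77, moderate=0.05; AND[a·b] → w = 0.0385
R3 (z=5.0): moderate=0.05, ¬secure=1−0.13=0.87; AND[a·b] → w = 0.0435
R4 (z=7.3): ¬low=1−0.71=0.29, fair=0.44; AND[a·b] → w = 0.1276
Weighted average = (0.7700·24.0 + 0.0385·17.0 + 0.0435·5.0 + 0.1276·7.3) / (0.7700 + 0.0385 + 0.0435 + 0.1276)
  = 20.2835 / 0.9796 = 20.706

20.706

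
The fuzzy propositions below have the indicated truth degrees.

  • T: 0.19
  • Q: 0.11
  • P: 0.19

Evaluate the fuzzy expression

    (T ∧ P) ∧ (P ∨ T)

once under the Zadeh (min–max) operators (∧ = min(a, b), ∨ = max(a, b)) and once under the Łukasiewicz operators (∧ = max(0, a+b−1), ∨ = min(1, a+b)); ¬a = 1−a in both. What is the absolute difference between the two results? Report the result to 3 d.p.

Under Zadeh (min–max):
  T ∧ P = min(a, b) on (0.19, 0.19) = 0.19
  P ∨ T = max(a, b) on (0.19, 0.19) = 0.19
  (T ∧ P) ∧ (P ∨ T) = min(a, b) on (0.19, 0.19) = 0.19
  → value = 0.1900
Under Łukasiewicz:
  T ∧ P = max(0, a+b−1) on (0.19, 0.19) = 0.00
  P ∨ T = min(1, a+b) on (0.19, 0.19) = 0.38
  (T ∧ P) ∧ (P ∨ T) = max(0, a+b−1) on (0.00, 0.38) = 0.00
  → value = 0.0000
|0.1900 − 0.0000| = 0.190

0.190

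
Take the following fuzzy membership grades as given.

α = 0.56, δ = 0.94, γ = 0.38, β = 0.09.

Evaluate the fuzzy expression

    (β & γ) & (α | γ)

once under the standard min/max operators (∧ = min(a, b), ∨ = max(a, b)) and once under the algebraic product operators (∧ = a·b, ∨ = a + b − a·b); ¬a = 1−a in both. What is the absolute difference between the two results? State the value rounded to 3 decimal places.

Under standard min/max:
  β & γ = min(a, b) on (0.09, 0.38) = 0.09
  α | γ = max(a, b) on (0.56, 0.38) = 0.56
  (β & γ) & (α | γ) = min(a, b) on (0.09, 0.56) = 0.09
  → value = 0.0900
Under algebraic product:
  β & γ = a·b on (0.0900, 0.3800) = 0.0342
  α | γ = a + b − a·b on (0.5600, 0.3800) = 0.7272
  (β & γ) & (α | γ) = a·b on (0.0342, 0.7272) = 0.0249
  → value = 0.0249
|0.0900 − 0.0249| = 0.065

0.065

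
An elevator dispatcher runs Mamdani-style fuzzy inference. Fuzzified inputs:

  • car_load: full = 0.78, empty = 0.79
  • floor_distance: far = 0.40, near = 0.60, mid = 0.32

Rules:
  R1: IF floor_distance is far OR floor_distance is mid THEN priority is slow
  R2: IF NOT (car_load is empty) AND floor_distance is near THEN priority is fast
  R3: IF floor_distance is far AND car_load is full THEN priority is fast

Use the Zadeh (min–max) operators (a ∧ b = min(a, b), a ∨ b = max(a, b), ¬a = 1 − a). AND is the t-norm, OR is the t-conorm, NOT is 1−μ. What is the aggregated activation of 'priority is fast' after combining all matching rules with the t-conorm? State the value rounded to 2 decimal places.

R1: far=0.40, mid=0.32; OR[max(a, b)] → w = 0.40
R2: ¬empty=1−0.79=0.21, near=0.60; AND[min(a, b)] → w = 0.21
R3: far=0.40, full=0.78; AND[min(a, b)] → w = 0.40
Rules with consequent 'fast': {R2, R3} → strengths 0.21, 0.40
Aggregate via t-conorm [max(a, b)]: 0.40

0.40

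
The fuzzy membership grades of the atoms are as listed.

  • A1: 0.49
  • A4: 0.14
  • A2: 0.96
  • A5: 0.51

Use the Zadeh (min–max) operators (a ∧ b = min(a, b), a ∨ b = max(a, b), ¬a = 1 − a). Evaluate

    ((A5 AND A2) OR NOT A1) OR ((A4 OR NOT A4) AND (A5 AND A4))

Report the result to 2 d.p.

0.51

A5 AND A2 = min(a, b) on (0.51, 0.96) = 0.51
NOT A1 = 1 − 0.49 = 0.51
(A5 AND A2) OR NOT A1 = max(a, b) on (0.51, 0.51) = 0.51
NOT A4 = 1 − 0.14 = 0.86
A4 OR NOT A4 = max(a, b) on (0.14, 0.86) = 0.86
A5 AND A4 = min(a, b) on (0.51, 0.14) = 0.14
(A4 OR NOT A4) AND (A5 AND A4) = min(a, b) on (0.86, 0.14) = 0.14
((A5 AND A2) OR NOT A1) OR ((A4 OR NOT A4) AND (A5 AND A4)) = max(a, b) on (0.51, 0.14) = 0.51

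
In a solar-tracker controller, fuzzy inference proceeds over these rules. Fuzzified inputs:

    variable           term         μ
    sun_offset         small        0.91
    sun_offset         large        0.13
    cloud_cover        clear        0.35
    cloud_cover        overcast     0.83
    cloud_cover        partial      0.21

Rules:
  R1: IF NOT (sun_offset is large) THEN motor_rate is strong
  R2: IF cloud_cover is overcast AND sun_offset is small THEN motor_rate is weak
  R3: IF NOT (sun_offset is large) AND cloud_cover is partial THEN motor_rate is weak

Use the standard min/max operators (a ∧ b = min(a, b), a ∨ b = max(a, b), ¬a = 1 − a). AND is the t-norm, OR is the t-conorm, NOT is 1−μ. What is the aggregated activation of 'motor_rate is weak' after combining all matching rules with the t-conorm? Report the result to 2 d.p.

0.83

R1: ¬large=1−0.13=0.87 → w = 0.87
R2: overcast=0.83, small=0.91; AND[min(a, b)] → w = 0.83
R3: ¬large=1−0.13=0.87, partial=0.21; AND[min(a, b)] → w = 0.21
Rules with consequent 'weak': {R2, R3} → strengths 0.83, 0.21
Aggregate via t-conorm [max(a, b)]: 0.83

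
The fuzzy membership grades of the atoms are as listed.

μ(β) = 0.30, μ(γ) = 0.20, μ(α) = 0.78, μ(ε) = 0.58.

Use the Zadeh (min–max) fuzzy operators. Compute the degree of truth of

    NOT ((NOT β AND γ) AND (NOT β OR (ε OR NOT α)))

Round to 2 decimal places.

0.80

NOT β = 1 − 0.30 = 0.70
NOT β AND γ = min(a, b) on (0.70, 0.20) = 0.20
NOT β = 1 − 0.30 = 0.70
NOT α = 1 − 0.78 = 0.22
ε OR NOT α = max(a, b) on (0.58, 0.22) = 0.58
NOT β OR (ε OR NOT α) = max(a, b) on (0.70, 0.58) = 0.70
(NOT β AND γ) AND (NOT β OR (ε OR NOT α)) = min(a, b) on (0.20, 0.70) = 0.20
NOT ((NOT β AND γ) AND (NOT β OR (ε OR NOT α))) = 1 − 0.20 = 0.80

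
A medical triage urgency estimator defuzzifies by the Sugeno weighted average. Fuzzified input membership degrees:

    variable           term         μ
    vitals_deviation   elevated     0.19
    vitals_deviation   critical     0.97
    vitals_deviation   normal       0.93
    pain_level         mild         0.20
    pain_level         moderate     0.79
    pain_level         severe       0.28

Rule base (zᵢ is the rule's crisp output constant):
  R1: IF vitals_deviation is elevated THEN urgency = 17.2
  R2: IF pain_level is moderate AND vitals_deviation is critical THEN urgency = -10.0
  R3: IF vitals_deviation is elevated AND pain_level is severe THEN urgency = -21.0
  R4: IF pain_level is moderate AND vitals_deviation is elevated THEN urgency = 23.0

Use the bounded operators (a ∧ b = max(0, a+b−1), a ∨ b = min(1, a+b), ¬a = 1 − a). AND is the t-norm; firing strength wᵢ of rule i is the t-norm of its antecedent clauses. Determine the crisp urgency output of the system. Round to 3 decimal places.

R1 (z=17.2): elevated=0.19 → w = 0.19
R2 (z=-10.0): moderate=0.79, critical=0.97; AND[max(0, a+b−1)] → w = 0.76
R3 (z=-21.0): elevated=0.19, severe=0.28; AND[max(0, a+b−1)] → w = 0.00
R4 (z=23.0): moderate=0.79, elevated=0.19; AND[max(0, a+b−1)] → w = 0.00
Weighted average = (0.19·17.2 + 0.76·-10.0 + 0.00·-21.0 + 0.00·23.0) / (0.19 + 0.76 + 0.00 + 0.00)
  = -4.3320 / 0.9500 = -4.560

-4.560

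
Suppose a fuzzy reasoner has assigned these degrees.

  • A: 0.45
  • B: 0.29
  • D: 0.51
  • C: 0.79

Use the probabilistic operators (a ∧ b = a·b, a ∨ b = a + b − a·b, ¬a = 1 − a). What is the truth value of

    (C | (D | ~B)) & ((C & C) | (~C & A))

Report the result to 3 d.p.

0.640

~B = 1 − 0.2900 = 0.7100
D | ~B = a + b − a·b on (0.5100, 0.7100) = 0.8579
C | (D | ~B) = a + b − a·b on (0.7900, 0.8579) = 0.9702
C & C = a·b on (0.7900, 0.7900) = 0.6241
~C = 1 − 0.7900 = 0.2100
~C & A = a·b on (0.2100, 0.4500) = 0.0945
(C & C) | (~C & A) = a + b − a·b on (0.6241, 0.0945) = 0.6596
(C | (D | ~B)) & ((C & C) | (~C & A)) = a·b on (0.9702, 0.6596) = 0.6399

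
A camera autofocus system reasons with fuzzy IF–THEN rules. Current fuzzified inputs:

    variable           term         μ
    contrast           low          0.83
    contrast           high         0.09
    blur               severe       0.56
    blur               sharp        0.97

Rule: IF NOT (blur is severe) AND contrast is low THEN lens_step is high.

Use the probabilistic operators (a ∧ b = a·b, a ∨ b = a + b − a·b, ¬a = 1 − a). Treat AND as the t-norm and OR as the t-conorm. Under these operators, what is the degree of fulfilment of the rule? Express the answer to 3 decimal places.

0.365

firing strength: ¬severe=1−0.56=0.44, low=0.83; AND[a·b] → w = 0.3652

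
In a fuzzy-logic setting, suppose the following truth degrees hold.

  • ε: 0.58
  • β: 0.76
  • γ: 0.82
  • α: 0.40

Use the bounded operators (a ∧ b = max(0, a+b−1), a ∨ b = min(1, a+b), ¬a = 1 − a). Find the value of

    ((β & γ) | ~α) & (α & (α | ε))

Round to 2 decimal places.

β & γ = max(0, a+b−1) on (0.76, 0.82) = 0.58
~α = 1 − 0.40 = 0.60
(β & γ) | ~α = min(1, a+b) on (0.58, 0.60) = 1.00
α | ε = min(1, a+b) on (0.40, 0.58) = 0.98
α & (α | ε) = max(0, a+b−1) on (0.40, 0.98) = 0.38
((β & γ) | ~α) & (α & (α | ε)) = max(0, a+b−1) on (1.00, 0.38) = 0.38

0.38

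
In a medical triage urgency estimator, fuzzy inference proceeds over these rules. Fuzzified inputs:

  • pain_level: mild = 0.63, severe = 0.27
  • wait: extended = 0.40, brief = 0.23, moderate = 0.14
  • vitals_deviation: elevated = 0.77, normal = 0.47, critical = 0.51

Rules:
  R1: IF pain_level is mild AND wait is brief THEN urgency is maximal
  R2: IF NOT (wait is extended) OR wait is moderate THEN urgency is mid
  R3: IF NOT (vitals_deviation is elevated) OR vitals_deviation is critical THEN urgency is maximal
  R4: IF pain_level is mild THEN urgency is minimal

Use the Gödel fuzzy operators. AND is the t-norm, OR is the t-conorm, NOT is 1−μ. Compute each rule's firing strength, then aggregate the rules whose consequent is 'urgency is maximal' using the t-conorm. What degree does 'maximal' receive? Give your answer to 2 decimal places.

0.51

R1: mild=0.63, brief=0.23; AND[min(a, b)] → w = 0.23
R2: ¬extended=1−0.40=0.60, moderate=0.14; OR[max(a, b)] → w = 0.60
R3: ¬elevated=1−0.77=0.23, critical=0.51; OR[max(a, b)] → w = 0.51
R4: mild=0.63 → w = 0.63
Rules with consequent 'maximal': {R1, R3} → strengths 0.23, 0.51
Aggregate via t-conorm [max(a, b)]: 0.51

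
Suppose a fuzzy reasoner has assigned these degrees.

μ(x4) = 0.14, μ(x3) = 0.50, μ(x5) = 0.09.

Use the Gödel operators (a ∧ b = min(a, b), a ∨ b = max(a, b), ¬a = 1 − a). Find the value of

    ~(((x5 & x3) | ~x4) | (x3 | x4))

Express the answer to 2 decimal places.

0.14

x5 & x3 = min(a, b) on (0.09, 0.50) = 0.09
~x4 = 1 − 0.14 = 0.86
(x5 & x3) | ~x4 = max(a, b) on (0.09, 0.86) = 0.86
x3 | x4 = max(a, b) on (0.50, 0.14) = 0.50
((x5 & x3) | ~x4) | (x3 | x4) = max(a, b) on (0.86, 0.50) = 0.86
~(((x5 & x3) | ~x4) | (x3 | x4)) = 1 − 0.86 = 0.14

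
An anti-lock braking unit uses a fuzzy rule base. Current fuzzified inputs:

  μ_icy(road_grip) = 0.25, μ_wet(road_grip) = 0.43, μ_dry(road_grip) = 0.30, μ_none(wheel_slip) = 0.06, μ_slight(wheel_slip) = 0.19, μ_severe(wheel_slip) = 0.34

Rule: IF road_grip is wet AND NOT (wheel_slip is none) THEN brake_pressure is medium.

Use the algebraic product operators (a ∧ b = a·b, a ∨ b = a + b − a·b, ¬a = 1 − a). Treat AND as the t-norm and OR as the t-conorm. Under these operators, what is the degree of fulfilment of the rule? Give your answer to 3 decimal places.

0.404

firing strength: wet=0.43, ¬none=1−0.06=0.94; AND[a·b] → w = 0.4042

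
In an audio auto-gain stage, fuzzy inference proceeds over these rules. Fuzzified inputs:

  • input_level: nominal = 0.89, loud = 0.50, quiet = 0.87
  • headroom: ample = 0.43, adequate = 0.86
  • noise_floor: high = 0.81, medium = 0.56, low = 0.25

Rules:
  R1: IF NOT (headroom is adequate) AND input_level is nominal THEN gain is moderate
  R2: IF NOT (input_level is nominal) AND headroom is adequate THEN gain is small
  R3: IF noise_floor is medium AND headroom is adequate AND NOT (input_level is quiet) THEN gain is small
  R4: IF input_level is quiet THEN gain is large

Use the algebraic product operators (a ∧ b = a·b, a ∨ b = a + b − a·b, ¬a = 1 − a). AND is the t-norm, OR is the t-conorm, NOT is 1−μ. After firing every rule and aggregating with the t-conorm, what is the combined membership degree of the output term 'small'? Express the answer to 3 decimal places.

R1: ¬adequate=1−0.86=0.14, nominal=0.89; AND[a·b] → w = 0.1246
R2: ¬nominal=1−0.89=0.11, adequate=0.86; AND[a·b] → w = 0.0946
R3: medium=0.56, adequate=0.86, ¬quiet=1−0.87=0.13; AND[a·b] → w = 0.0626
R4: quiet=0.87 → w = 0.8700
Rules with consequent 'small': {R2, R3} → strengths 0.0946, 0.0626
Aggregate via t-conorm [a + b − a·b]: 0.1513

0.151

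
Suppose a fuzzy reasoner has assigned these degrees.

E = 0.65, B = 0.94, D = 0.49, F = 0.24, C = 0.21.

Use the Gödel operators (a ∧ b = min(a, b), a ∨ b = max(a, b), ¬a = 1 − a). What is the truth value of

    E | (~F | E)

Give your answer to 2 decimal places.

~F = 1 − 0.24 = 0.76
~F | E = max(a, b) on (0.76, 0.65) = 0.76
E | (~F | E) = max(a, b) on (0.65, 0.76) = 0.76

0.76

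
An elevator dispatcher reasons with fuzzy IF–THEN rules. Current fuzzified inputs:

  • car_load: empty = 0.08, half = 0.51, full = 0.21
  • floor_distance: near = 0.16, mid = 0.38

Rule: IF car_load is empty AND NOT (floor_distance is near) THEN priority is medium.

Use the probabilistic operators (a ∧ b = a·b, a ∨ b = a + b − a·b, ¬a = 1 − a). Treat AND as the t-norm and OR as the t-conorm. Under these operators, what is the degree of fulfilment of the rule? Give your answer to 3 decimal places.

firing strength: empty=0.08, ¬near=1−0.16=0.84; AND[a·b] → w = 0.0672

0.067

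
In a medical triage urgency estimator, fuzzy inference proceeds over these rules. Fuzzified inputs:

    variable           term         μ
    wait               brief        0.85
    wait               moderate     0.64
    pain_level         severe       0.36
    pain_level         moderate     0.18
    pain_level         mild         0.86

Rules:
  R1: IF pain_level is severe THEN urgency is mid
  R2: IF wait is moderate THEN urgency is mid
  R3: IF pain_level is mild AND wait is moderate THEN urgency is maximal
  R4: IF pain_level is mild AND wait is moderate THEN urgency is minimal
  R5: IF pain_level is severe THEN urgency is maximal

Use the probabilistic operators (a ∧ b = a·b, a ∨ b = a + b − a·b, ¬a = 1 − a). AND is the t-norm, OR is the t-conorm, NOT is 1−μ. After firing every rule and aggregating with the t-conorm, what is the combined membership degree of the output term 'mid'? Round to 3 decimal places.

R1: severe=0.36 → w = 0.3600
R2: moderate=0.64 → w = 0.6400
R3: mild=0.86, moderate=0.64; AND[a·b] → w = 0.5504
R4: mild=0.86, moderate=0.64; AND[a·b] → w = 0.5504
R5: severe=0.36 → w = 0.3600
Rules with consequent 'mid': {R1, R2} → strengths 0.3600, 0.6400
Aggregate via t-conorm [a + b − a·b]: 0.7696

0.770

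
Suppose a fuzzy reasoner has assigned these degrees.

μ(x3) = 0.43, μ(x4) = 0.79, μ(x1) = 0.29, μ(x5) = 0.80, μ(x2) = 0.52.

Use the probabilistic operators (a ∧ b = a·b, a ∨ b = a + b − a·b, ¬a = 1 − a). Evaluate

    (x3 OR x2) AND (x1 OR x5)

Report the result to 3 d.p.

x3 OR x2 = a + b − a·b on (0.4300, 0.5200) = 0.7264
x1 OR x5 = a + b − a·b on (0.2900, 0.8000) = 0.8580
(x3 OR x2) AND (x1 OR x5) = a·b on (0.7264, 0.8580) = 0.6233

0.623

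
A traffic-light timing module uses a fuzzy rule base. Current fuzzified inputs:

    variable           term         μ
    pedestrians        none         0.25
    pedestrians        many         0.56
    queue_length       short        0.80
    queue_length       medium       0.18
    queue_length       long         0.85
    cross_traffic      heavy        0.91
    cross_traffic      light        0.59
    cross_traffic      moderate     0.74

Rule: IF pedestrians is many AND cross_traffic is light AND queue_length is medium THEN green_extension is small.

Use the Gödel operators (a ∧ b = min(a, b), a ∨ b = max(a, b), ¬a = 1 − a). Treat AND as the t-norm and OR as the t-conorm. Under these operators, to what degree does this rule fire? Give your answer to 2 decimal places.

firing strength: many=0.56, light=0.59, medium=0.18; AND[min(a, b)] → w = 0.18

0.18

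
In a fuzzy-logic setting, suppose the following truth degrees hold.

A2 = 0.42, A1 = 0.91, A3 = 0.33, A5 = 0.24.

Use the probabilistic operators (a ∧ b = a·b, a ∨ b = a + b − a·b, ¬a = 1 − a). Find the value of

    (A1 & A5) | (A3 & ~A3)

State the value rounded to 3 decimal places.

A1 & A5 = a·b on (0.9100, 0.2400) = 0.2184
~A3 = 1 − 0.3300 = 0.6700
A3 & ~A3 = a·b on (0.3300, 0.6700) = 0.2211
(A1 & A5) | (A3 & ~A3) = a + b − a·b on (0.2184, 0.2211) = 0.3912

0.391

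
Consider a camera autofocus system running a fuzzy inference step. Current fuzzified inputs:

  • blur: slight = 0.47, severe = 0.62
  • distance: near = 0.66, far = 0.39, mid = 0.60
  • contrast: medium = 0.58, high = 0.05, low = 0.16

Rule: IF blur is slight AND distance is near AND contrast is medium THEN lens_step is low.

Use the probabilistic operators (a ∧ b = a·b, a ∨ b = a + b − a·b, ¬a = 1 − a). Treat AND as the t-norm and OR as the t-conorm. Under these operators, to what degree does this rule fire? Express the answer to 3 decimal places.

0.180

firing strength: slight=0.47, near=0.66, medium=0.58; AND[a·b] → w = 0.1799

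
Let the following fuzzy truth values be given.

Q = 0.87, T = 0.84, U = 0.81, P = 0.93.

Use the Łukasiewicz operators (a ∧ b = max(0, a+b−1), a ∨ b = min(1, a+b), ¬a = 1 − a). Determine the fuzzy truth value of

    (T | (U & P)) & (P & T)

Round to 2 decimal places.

0.77

U & P = max(0, a+b−1) on (0.81, 0.93) = 0.74
T | (U & P) = min(1, a+b) on (0.84, 0.74) = 1.00
P & T = max(0, a+b−1) on (0.93, 0.84) = 0.77
(T | (U & P)) & (P & T) = max(0, a+b−1) on (1.00, 0.77) = 0.77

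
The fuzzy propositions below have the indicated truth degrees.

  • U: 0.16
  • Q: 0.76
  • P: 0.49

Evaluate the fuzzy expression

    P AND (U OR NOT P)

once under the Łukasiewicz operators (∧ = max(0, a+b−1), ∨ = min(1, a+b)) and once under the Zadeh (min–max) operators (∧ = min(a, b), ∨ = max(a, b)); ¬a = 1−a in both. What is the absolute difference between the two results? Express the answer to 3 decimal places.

0.330

Under Łukasiewicz:
  NOT P = 1 − 0.49 = 0.51
  U OR NOT P = min(1, a+b) on (0.16, 0.51) = 0.67
  P AND (U OR NOT P) = max(0, a+b−1) on (0.49, 0.67) = 0.16
  → value = 0.1600
Under Zadeh (min–max):
  NOT P = 1 − 0.49 = 0.51
  U OR NOT P = max(a, b) on (0.16, 0.51) = 0.51
  P AND (U OR NOT P) = min(a, b) on (0.49, 0.51) = 0.49
  → value = 0.4900
|0.1600 − 0.4900| = 0.330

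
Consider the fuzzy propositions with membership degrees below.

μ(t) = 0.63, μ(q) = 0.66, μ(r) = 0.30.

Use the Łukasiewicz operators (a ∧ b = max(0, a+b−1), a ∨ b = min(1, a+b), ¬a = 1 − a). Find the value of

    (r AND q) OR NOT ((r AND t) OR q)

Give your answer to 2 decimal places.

0.34

r AND q = max(0, a+b−1) on (0.30, 0.66) = 0.00
r AND t = max(0, a+b−1) on (0.30, 0.63) = 0.00
(r AND t) OR q = min(1, a+b) on (0.00, 0.66) = 0.66
NOT ((r AND t) OR q) = 1 − 0.66 = 0.34
(r AND q) OR NOT ((r AND t) OR q) = min(1, a+b) on (0.00, 0.34) = 0.34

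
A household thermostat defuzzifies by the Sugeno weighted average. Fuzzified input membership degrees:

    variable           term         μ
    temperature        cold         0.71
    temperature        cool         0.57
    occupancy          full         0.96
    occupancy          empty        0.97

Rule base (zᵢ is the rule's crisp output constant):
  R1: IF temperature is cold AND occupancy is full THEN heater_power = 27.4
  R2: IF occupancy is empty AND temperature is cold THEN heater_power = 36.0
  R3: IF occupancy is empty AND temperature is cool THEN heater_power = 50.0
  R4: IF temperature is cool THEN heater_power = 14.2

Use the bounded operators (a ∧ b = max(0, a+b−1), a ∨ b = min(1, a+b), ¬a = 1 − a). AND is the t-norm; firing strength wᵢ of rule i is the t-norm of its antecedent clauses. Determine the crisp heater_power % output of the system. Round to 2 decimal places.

R1 (z=27.4): cold=0.71, full=0.96; AND[max(0, a+b−1)] → w = 0.67
R2 (z=36.0): empty=0.97, cold=0.71; AND[max(0, a+b−1)] → w = 0.68
R3 (z=50.0): empty=0.97, cool=0.57; AND[max(0, a+b−1)] → w = 0.54
R4 (z=14.2): cool=0.57 → w = 0.57
Weighted average = (0.67·27.4 + 0.68·36.0 + 0.54·50.0 + 0.57·14.2) / (0.67 + 0.68 + 0.54 + 0.57)
  = 77.9320 / 2.4600 = 31.68

31.68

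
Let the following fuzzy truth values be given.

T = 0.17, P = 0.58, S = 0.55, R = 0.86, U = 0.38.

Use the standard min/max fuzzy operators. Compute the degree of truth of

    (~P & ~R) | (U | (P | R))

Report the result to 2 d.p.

~P = 1 − 0.58 = 0.42
~R = 1 − 0.86 = 0.14
~P & ~R = min(a, b) on (0.42, 0.14) = 0.14
P | R = max(a, b) on (0.58, 0.86) = 0.86
U | (P | R) = max(a, b) on (0.38, 0.86) = 0.86
(~P & ~R) | (U | (P | R)) = max(a, b) on (0.14, 0.86) = 0.86

0.86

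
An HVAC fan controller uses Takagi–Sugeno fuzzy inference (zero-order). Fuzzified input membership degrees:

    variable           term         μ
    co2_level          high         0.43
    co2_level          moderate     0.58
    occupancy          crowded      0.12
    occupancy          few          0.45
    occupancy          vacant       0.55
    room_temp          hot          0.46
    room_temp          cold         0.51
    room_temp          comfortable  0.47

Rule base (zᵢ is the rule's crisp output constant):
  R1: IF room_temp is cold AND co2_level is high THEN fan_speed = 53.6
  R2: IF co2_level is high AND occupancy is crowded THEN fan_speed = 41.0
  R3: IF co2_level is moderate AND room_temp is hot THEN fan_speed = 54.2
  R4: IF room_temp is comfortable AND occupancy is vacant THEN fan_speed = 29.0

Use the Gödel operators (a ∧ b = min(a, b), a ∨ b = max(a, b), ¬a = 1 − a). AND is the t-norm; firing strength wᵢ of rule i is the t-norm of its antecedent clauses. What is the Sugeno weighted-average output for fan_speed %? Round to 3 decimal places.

44.953

R1 (z=53.6): cold=0.51, high=0.43; AND[min(a, b)] → w = 0.43
R2 (z=41.0): high=0.43, crowded=0.12; AND[min(a, b)] → w = 0.12
R3 (z=54.2): moderate=0.58, hot=0.46; AND[min(a, b)] → w = 0.46
R4 (z=29.0): comfortable=0.47, vacant=0.55; AND[min(a, b)] → w = 0.47
Weighted average = (0.43·53.6 + 0.12·41.0 + 0.46·54.2 + 0.47·29.0) / (0.43 + 0.12 + 0.46 + 0.47)
  = 66.5300 / 1.4800 = 44.953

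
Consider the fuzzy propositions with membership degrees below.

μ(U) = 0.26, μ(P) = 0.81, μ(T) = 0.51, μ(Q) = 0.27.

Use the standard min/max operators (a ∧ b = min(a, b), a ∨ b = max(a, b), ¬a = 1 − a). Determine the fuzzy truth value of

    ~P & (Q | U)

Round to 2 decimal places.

0.19

~P = 1 − 0.81 = 0.19
Q | U = max(a, b) on (0.27, 0.26) = 0.27
~P & (Q | U) = min(a, b) on (0.19, 0.27) = 0.19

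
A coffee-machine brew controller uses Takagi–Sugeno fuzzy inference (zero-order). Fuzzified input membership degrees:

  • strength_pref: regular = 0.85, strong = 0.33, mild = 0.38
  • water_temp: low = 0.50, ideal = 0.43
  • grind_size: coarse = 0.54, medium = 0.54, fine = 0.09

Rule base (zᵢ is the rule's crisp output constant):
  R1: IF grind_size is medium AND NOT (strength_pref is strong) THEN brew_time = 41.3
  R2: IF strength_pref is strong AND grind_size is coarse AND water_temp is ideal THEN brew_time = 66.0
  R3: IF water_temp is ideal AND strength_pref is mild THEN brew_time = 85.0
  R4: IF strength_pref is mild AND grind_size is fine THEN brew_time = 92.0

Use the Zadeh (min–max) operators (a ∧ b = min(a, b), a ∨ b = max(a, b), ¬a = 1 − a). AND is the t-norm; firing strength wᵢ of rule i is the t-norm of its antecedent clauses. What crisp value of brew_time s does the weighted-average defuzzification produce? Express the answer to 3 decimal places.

R1 (z=41.3): medium=0.54, ¬strong=1−0.33=0.67; AND[min(a, b)] → w = 0.54
R2 (z=66.0): strong=0.33, coarse=0.54, ideal=0.43; AND[min(a, b)] → w = 0.33
R3 (z=85.0): ideal=0.43, mild=0.38; AND[min(a, b)] → w = 0.38
R4 (z=92.0): mild=0.38, fine=0.09; AND[min(a, b)] → w = 0.09
Weighted average = (0.54·41.3 + 0.33·66.0 + 0.38·85.0 + 0.09·92.0) / (0.54 + 0.33 + 0.38 + 0.09)
  = 84.6620 / 1.3400 = 63.181

63.181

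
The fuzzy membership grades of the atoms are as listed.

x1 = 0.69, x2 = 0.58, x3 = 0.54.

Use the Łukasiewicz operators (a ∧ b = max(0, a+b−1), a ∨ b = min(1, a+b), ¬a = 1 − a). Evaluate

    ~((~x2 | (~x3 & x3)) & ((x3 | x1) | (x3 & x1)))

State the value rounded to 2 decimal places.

0.58

~x2 = 1 − 0.58 = 0.42
~x3 = 1 − 0.54 = 0.46
~x3 & x3 = max(0, a+b−1) on (0.46, 0.54) = 0.00
~x2 | (~x3 & x3) = min(1, a+b) on (0.42, 0.00) = 0.42
x3 | x1 = min(1, a+b) on (0.54, 0.69) = 1.00
x3 & x1 = max(0, a+b−1) on (0.54, 0.69) = 0.23
(x3 | x1) | (x3 & x1) = min(1, a+b) on (1.00, 0.23) = 1.00
(~x2 | (~x3 & x3)) & ((x3 | x1) | (x3 & x1)) = max(0, a+b−1) on (0.42, 1.00) = 0.42
~((~x2 | (~x3 & x3)) & ((x3 | x1) | (x3 & x1))) = 1 − 0.42 = 0.58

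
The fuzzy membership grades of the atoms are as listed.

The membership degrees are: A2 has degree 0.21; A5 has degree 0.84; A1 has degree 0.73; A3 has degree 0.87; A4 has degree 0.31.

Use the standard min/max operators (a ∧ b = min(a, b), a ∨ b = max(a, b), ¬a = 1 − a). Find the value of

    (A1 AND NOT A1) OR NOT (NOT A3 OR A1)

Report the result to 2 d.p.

0.27

NOT A1 = 1 − 0.73 = 0.27
A1 AND NOT A1 = min(a, b) on (0.73, 0.27) = 0.27
NOT A3 = 1 − 0.87 = 0.13
NOT A3 OR A1 = max(a, b) on (0.13, 0.73) = 0.73
NOT (NOT A3 OR A1) = 1 − 0.73 = 0.27
(A1 AND NOT A1) OR NOT (NOT A3 OR A1) = max(a, b) on (0.27, 0.27) = 0.27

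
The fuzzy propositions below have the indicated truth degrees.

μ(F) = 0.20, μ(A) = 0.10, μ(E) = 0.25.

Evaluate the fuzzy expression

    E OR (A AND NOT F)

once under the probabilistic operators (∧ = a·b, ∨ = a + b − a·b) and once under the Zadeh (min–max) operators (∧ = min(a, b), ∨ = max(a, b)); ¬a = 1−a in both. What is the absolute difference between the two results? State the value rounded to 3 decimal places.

0.060

Under probabilistic:
  NOT F = 1 − 0.2000 = 0.8000
  A AND NOT F = a·b on (0.1000, 0.8000) = 0.0800
  E OR (A AND NOT F) = a + b − a·b on (0.2500, 0.0800) = 0.3100
  → value = 0.3100
Under Zadeh (min–max):
  NOT F = 1 − 0.20 = 0.80
  A AND NOT F = min(a, b) on (0.10, 0.80) = 0.10
  E OR (A AND NOT F) = max(a, b) on (0.25, 0.10) = 0.25
  → value = 0.2500
|0.3100 − 0.2500| = 0.060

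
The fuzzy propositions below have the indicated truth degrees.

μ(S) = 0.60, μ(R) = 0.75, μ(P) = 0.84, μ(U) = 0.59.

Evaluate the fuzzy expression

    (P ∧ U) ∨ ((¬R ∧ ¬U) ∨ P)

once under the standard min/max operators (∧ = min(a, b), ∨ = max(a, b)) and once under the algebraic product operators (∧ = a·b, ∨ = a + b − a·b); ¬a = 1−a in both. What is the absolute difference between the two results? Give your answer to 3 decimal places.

0.088

Under standard min/max:
  P ∧ U = min(a, b) on (0.84, 0.59) = 0.59
  ¬R = 1 − 0.75 = 0.25
  ¬U = 1 − 0.59 = 0.41
  ¬R ∧ ¬U = min(a, b) on (0.25, 0.41) = 0.25
  (¬R ∧ ¬U) ∨ P = max(a, b) on (0.25, 0.84) = 0.84
  (P ∧ U) ∨ ((¬R ∧ ¬U) ∨ P) = max(a, b) on (0.59, 0.84) = 0.84
  → value = 0.8400
Under algebraic product:
  P ∧ U = a·b on (0.8400, 0.5900) = 0.4956
  ¬R = 1 − 0.7500 = 0.2500
  ¬U = 1 − 0.5900 = 0.4100
  ¬R ∧ ¬U = a·b on (0.2500, 0.4100) = 0.1025
  (¬R ∧ ¬U) ∨ P = a + b − a·b on (0.1025, 0.8400) = 0.8564
  (P ∧ U) ∨ ((¬R ∧ ¬U) ∨ P) = a + b − a·b on (0.4956, 0.8564) = 0.9276
  → value = 0.9276
|0.8400 − 0.9276| = 0.088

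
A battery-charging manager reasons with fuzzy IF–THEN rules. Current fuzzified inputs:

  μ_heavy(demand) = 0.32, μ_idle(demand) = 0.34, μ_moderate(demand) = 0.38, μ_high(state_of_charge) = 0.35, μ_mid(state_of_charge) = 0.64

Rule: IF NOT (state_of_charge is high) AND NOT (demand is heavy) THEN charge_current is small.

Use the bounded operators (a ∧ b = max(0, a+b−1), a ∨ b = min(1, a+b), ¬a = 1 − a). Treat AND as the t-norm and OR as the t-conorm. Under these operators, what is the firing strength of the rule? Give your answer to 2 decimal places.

0.33

firing strength: ¬high=1−0.35=0.65, ¬heavy=1−0.32=0.68; AND[max(0, a+b−1)] → w = 0.33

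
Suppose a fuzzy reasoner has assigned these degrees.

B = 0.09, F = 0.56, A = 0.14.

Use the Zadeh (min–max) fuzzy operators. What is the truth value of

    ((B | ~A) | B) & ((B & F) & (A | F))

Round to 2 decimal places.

0.09

~A = 1 − 0.14 = 0.86
B | ~A = max(a, b) on (0.09, 0.86) = 0.86
(B | ~A) | B = max(a, b) on (0.86, 0.09) = 0.86
B & F = min(a, b) on (0.09, 0.56) = 0.09
A | F = max(a, b) on (0.14, 0.56) = 0.56
(B & F) & (A | F) = min(a, b) on (0.09, 0.56) = 0.09
((B | ~A) | B) & ((B & F) & (A | F)) = min(a, b) on (0.86, 0.09) = 0.09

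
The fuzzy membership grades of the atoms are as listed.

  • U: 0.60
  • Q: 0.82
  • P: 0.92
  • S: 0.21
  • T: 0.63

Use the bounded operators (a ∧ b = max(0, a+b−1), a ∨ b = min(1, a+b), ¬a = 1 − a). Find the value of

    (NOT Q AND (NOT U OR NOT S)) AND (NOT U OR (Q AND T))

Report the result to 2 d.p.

NOT Q = 1 − 0.82 = 0.18
NOT U = 1 − 0.60 = 0.40
NOT S = 1 − 0.21 = 0.79
NOT U OR NOT S = min(1, a+b) on (0.40, 0.79) = 1.00
NOT Q AND (NOT U OR NOT S) = max(0, a+b−1) on (0.18, 1.00) = 0.18
NOT U = 1 − 0.60 = 0.40
Q AND T = max(0, a+b−1) on (0.82, 0.63) = 0.45
NOT U OR (Q AND T) = min(1, a+b) on (0.40, 0.45) = 0.85
(NOT Q AND (NOT U OR NOT S)) AND (NOT U OR (Q AND T)) = max(0, a+b−1) on (0.18, 0.85) = 0.03

0.03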